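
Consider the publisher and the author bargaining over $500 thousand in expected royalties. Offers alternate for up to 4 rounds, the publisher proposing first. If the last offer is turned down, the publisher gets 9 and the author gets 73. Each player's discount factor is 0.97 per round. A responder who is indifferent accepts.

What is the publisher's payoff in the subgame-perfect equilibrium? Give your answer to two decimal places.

37.33

By backward induction:
Round 4 (the author proposes): the publisher gets 9 if talks fail, so the author offers 9 and keeps 491.
Round 3 (the publisher proposes): the author can get 491 next round, worth 0.97 × 491 = 476.27 now, so the publisher offers 476.27, keeping 23.73.
Round 2 (the author proposes): the publisher can get 23.73 next round, worth 0.97 × 23.73 = 23.0181 now. The author offers 23.0181 and keeps 500 − 23.0181 = 476.9819.
Round 1 (the publisher proposes): the author can get 476.9819 next round, worth 0.97 × 476.9819 = 462.672443 now; the publisher offers that and keeps 37.327557.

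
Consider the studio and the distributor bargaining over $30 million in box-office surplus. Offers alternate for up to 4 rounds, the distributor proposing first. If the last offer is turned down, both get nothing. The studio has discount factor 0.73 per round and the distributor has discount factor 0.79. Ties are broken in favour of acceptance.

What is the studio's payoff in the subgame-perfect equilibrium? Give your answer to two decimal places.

17.23

Round 4 (the studio proposes): rejection yields 0 for the distributor; the studio offers 0 and keeps 30.
Round 3 (the distributor proposes): the studio can get 30 next round, worth 0.73 × 30 = 21.9 now; the distributor offers that and keeps 8.1.
Round 2 (the studio proposes): the distributor can get 8.1 next round, worth 0.79 × 8.1 = 6.399 now, so the studio offers 6.399, keeping 23.601.
Round 1 (the distributor proposes): the studio can get 23.601 next round, worth 0.73 × 23.601 = 17.22873 now; the distributor offers that and keeps 12.77127.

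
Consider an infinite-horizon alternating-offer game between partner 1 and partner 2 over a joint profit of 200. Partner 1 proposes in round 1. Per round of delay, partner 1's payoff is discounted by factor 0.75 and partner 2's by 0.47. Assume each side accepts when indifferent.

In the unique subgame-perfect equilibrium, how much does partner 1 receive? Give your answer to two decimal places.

In a stationary SPE each proposer offers the other exactly their discounted continuation value.
If partner 1 keeps x when proposing and partner 2 keeps y when proposing, then x = 200 − 0.47y and y = 200 − 0.75x.
Solving: x = 200(1 − 0.47) / (1 − 0.75·0.47) = 106 / 0.6475 ≈ 163.7066.
Partner 2 gets 200 − 163.7066 ≈ 36.2934.

163.71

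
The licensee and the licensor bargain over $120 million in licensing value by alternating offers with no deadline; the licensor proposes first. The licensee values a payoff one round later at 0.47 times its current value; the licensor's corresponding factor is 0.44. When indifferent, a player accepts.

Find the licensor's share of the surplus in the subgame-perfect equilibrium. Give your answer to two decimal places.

80.18

When the licensor proposes, the licensee accepts any offer worth at least 0.47 times what the licensee would get by proposing next round; and vice versa.
This gives x = 120 − 0.47y and y = 120 − 0.44x, where x and y are each side's share when it proposes.
Hence (1 − 0.47·0.44)x = 120(1 − 0.47), i.e. 0.7932·x = 63.6.
x ≈ 80.1815; the licensee's share is 120 − x ≈ 39.8185.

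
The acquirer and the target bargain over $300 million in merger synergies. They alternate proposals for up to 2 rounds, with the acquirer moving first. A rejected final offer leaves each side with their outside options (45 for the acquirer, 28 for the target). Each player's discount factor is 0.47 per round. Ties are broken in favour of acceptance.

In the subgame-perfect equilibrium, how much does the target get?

By backward induction:
Round 2 (the target proposes): the acquirer gets 45 if talks fail, so the target offers 45 and keeps 255.
Round 1 (the acquirer proposes): the target can get 255 next round, worth 0.47 × 255 = 119.85 now; the acquirer offers that and keeps 180.15.

119.85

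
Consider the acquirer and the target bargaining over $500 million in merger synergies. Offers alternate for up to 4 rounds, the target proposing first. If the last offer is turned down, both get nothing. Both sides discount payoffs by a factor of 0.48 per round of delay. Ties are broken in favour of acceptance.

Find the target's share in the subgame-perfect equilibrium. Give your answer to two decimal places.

319.90

Solve by backward induction from round 4.
Round 4 (the acquirer proposes): the target will accept anything ≥ 0, so the acquirer offers 0 and keeps 500.
Round 3 (the target proposes): the acquirer can get 500 next round, worth 0.48 × 500 = 240 now; the target offers that and keeps 260.
Round 2 (the acquirer proposes): the target can get 260 next round, worth 0.48 × 260 = 124.8 now, so the acquirer offers 124.8, keeping 375.2.
Round 1 (the target proposes): the acquirer can get 375.2 next round, worth 0.48 × 375.2 = 180.096 now, so the target offers 180.096, keeping 319.904.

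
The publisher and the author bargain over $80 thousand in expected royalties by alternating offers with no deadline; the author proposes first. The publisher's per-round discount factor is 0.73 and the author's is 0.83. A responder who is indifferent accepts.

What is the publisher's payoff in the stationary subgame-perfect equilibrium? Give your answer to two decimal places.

In a stationary SPE each proposer offers the other exactly their discounted continuation value.
If the author keeps x when proposing and the publisher keeps y when proposing, then x = 80 − 0.73y and y = 80 − 0.83x.
Solving: x = 80(1 − 0.73) / (1 − 0.83·0.73) = 21.6 / 0.3941 ≈ 54.8084.
The publisher gets 80 − 54.8084 ≈ 25.1916.

25.19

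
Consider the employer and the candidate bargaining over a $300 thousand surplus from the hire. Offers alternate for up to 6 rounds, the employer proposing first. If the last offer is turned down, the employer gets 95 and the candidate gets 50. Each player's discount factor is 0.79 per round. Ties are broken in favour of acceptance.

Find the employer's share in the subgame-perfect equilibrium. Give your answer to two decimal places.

Solve by backward induction from round 6.
Round 6 (the candidate proposes): the employer gets 95 if talks fail, so the candidate offers 95 and keeps 205.
Round 5 (the employer proposes): the candidate can get 205 next round, worth 0.79 × 205 = 161.95 now, so the employer offers 161.95, keeping 138.05.
Round 4 (the candidate proposes): the employer can get 138.05 next round, worth 0.79 × 138.05 = 109.0595 now. The candidate offers 109.0595 and keeps 300 − 109.0595 = 190.9405.
Round 3 (the employer proposes): the candidate can get 190.9405 next round, worth 0.79 × 190.9405 = 150.842995 now; the employer offers that and keeps 149.157005.
Round 2 (the candidate proposes): the employer can get 149.157005 next round, worth 0.79 × 149.157005 = 117.83403395 now. The candidate offers 117.83403395 and keeps 300 − 117.83403395 = 182.16596605.
Round 1 (the employer proposes): the candidate can get 182.16596605 next round, worth 0.79 × 182.16596605 = 143.9111131795 now, so the employer offers 143.9111131795, keeping 156.0888868205.

156.09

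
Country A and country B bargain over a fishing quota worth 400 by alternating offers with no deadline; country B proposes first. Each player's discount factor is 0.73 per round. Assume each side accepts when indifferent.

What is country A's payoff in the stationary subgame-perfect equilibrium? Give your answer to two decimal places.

168.79

Let x be country B's share when country B proposes and y be country A's share when country A proposes.
Country A accepts iff offered ≥ 0.73·y, so x = 400 − 0.73y. Symmetrically y = 400 − 0.73x.
Substituting: x = 400 − 0.73(400 − 0.73x), giving x(1 − 0.73·0.73) = 400(1 − 0.73).
So x = 400 × 0.27 / 0.4671 ≈ 231.2139, and country A receives 400 − x ≈ 168.7861.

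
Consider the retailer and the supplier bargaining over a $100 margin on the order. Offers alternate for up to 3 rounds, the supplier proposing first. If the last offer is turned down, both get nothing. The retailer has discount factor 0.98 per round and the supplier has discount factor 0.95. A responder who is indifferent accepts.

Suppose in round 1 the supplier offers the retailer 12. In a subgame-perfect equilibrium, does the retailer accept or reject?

Accept

Round 3 (the supplier proposes): the retailer will accept anything ≥ 0, so the supplier offers 0 and keeps 100.
Round 2 (the retailer proposes): the supplier can get 100 next round, worth 0.95 × 100 = 95 now, so the retailer offers 95, keeping 5.
So by rejecting in round 1, the retailer gets 5 next round, worth 0.98 × 5 = 4.9 now.
Offer 12 ≥ 4.9, so the retailer accepts.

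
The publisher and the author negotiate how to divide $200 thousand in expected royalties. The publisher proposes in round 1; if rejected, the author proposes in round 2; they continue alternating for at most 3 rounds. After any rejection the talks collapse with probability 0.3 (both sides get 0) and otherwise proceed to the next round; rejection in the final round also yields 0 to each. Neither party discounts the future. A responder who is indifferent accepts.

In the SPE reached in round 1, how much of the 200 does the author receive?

42

Round 3 (the publisher proposes): rejection yields 0 for the author; the publisher offers 0 and keeps 200.
Round 2 (the author proposes): rejecting gives the publisher an expected 0.7 × 200 = 140, so the author offers 140, keeping 60.
Round 1 (the publisher proposes): rejecting gives the author an expected 0.7 × 60 = 42, so the publisher offers 42, keeping 158.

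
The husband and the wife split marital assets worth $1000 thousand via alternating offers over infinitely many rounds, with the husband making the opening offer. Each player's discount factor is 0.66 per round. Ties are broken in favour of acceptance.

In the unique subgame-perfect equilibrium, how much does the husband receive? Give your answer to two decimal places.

602.41

Let x be the husband's share when the husband proposes and y be the wife's share when the wife proposes.
The wife accepts iff offered ≥ 0.66·y, so x = 1000 − 0.66y. Symmetrically y = 1000 − 0.66x.
Substituting: x = 1000 − 0.66(1000 − 0.66x), giving x(1 − 0.66·0.66) = 1000(1 − 0.66).
So x = 1000 × 0.34 / 0.5644 ≈ 602.4096, and the wife receives 1000 − x ≈ 397.5904.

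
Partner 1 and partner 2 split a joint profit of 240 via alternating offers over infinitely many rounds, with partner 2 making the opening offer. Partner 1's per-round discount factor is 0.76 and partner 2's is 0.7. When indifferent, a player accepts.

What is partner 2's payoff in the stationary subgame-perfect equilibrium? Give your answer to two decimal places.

123.08

When partner 2 proposes, partner 1 accepts any offer worth at least 0.76 times what partner 1 would get by proposing next round; and vice versa.
This gives x = 240 − 0.76y and y = 240 − 0.7x, where x and y are each side's share when it proposes.
Hence (1 − 0.76·0.7)x = 240(1 − 0.76), i.e. 0.468·x = 57.6.
x ≈ 123.0769; partner 1's share is 240 − x ≈ 116.9231.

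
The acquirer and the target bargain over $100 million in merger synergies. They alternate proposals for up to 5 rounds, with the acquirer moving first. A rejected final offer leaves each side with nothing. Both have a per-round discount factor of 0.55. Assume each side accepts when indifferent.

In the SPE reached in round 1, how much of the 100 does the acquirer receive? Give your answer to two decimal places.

Solve by backward induction from round 5.
Round 5 (the acquirer proposes): rejection yields 0 for the target; the acquirer offers 0 and keeps 100.
Round 4 (the target proposes): the acquirer can get 100 next round, worth 0.55 × 100 = 55 now, so the target offers 55, keeping 45.
Round 3 (the acquirer proposes): the target can get 45 next round, worth 0.55 × 45 = 24.75 now; the acquirer offers that and keeps 75.25.
Round 2 (the target proposes): the acquirer can get 75.25 next round, worth 0.55 × 75.25 = 41.3875 now. The target offers 41.3875 and keeps 100 − 41.3875 = 58.6125.
Round 1 (the acquirer proposes): the target can get 58.6125 next round, worth 0.55 × 58.6125 = 32.236875 now, so the acquirer offers 32.236875, keeping 67.763125.

67.76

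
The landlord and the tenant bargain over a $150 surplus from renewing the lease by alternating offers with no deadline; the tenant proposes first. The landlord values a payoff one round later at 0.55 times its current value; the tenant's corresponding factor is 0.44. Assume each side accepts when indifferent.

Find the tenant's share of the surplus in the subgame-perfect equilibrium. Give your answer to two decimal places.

When the tenant proposes, the landlord accepts any offer worth at least 0.55 times what the landlord would get by proposing next round; and vice versa.
This gives x = 150 − 0.55y and y = 150 − 0.44x, where x and y are each side's share when it proposes.
Hence (1 − 0.55·0.44)x = 150(1 − 0.55), i.e. 0.758·x = 67.5.
x ≈ 89.0501; the landlord's share is 150 − x ≈ 60.9499.

89.05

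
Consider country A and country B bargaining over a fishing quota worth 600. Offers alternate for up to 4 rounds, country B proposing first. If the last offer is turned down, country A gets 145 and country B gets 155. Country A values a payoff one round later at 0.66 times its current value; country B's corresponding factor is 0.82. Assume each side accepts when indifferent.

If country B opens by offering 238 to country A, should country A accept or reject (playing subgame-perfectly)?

Round 4 (country A proposes): country B gets 155 if talks fail, so country A offers 155 and keeps 445.
Round 3 (country B proposes): country A can get 445 next round, worth 0.66 × 445 = 293.7 now; country B offers that and keeps 306.3.
Round 2 (country A proposes): country B can get 306.3 next round, worth 0.82 × 306.3 = 251.166 now; country A offers that and keeps 348.834.
So by rejecting in round 1, country A gets 348.834 next round, worth 0.66 × 348.834 = 230.23044 now.
Offer 238 ≥ 230.23044, so country A accepts.

Accept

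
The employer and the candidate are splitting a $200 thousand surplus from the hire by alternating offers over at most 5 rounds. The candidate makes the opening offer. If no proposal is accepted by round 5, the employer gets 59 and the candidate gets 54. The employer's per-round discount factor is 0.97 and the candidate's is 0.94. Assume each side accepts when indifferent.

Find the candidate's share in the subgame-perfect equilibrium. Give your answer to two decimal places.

128.70

Round 5 (the candidate proposes): the employer gets 59 if talks fail, so the candidate offers 59 and keeps 141.
Round 4 (the employer proposes): the candidate can get 141 next round, worth 0.94 × 141 = 132.54 now; the employer offers that and keeps 67.46.
Round 3 (the candidate proposes): the employer can get 67.46 next round, worth 0.97 × 67.46 = 65.4362 now. The candidate offers 65.4362 and keeps 200 − 65.4362 = 134.5638.
Round 2 (the employer proposes): the candidate can get 134.5638 next round, worth 0.94 × 134.5638 = 126.489972 now; the employer offers that and keeps 73.510028.
Round 1 (the candidate proposes): the employer can get 73.510028 next round, worth 0.97 × 73.510028 = 71.30472716 now; the candidate offers that and keeps 128.69527284.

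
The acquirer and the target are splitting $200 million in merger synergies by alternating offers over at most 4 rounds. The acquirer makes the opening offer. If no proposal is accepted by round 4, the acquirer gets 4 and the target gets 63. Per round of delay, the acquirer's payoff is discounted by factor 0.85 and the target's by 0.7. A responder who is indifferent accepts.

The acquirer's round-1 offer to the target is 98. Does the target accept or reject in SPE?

Round 4 (the target proposes): the acquirer gets 4 if talks fail, so the target offers 4 and keeps 196.
Round 3 (the acquirer proposes): the target can get 196 next round, worth 0.7 × 196 = 137.2 now. The acquirer offers 137.2 and keeps 200 − 137.2 = 62.8.
Round 2 (the target proposes): the acquirer can get 62.8 next round, worth 0.85 × 62.8 = 53.38 now. The target offers 53.38 and keeps 200 − 53.38 = 146.62.
So by rejecting in round 1, the target gets 146.62 next round, worth 0.7 × 146.62 = 102.634 now.
Offer 98 < 102.634, so the target rejects.

Reject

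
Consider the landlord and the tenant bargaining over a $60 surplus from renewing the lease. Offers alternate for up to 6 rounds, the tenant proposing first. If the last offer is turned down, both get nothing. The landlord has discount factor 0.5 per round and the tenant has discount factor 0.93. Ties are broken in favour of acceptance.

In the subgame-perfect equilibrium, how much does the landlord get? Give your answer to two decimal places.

Solve by backward induction from round 6.
Round 6 (the landlord proposes): rejection yields 0 for the tenant; the landlord offers 0 and keeps 60.
Round 5 (the tenant proposes): the landlord can get 60 next round, worth 0.5 × 60 = 30 now; the tenant offers that and keeps 30.
Round 4 (the landlord proposes): the tenant can get 30 next round, worth 0.93 × 30 = 27.9 now; the landlord offers that and keeps 32.1.
Round 3 (the tenant proposes): the landlord can get 32.1 next round, worth 0.5 × 32.1 = 16.05 now; the tenant offers that and keeps 43.95.
Round 2 (the landlord proposes): the tenant can get 43.95 next round, worth 0.93 × 43.95 = 40.8735 now, so the landlord offers 40.8735, keeping 19.1265.
Round 1 (the tenant proposes): the landlord can get 19.1265 next round, worth 0.5 × 19.1265 = 9.56325 now. The tenant offers 9.56325 and keeps 60 − 9.56325 = 50.43675.

9.56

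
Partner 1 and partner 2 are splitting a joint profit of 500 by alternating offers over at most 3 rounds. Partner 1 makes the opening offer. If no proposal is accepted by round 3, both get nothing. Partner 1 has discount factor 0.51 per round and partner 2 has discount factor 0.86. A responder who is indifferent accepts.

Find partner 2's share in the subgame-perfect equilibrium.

210.7

Round 3 (partner 1 proposes): partner 2 will accept anything ≥ 0, so partner 1 offers 0 and keeps 500.
Round 2 (partner 2 proposes): partner 1 can get 500 next round, worth 0.51 × 500 = 255 now. Partner 2 offers 255 and keeps 500 − 255 = 245.
Round 1 (partner 1 proposes): partner 2 can get 245 next round, worth 0.86 × 245 = 210.7 now; partner 1 offers that and keeps 289.3.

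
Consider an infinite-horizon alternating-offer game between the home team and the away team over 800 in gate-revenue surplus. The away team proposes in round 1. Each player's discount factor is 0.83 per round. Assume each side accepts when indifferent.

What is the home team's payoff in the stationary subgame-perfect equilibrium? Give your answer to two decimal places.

362.84

When the away team proposes, the home team accepts any offer worth at least 0.83 times what the home team would get by proposing next round; and vice versa.
This gives x = 800 − 0.83y and y = 800 − 0.83x, where x and y are each side's share when it proposes.
Hence (1 − 0.83·0.83)x = 800(1 − 0.83), i.e. 0.3111·x = 136.
x ≈ 437.1585; the home team's share is 800 − x ≈ 362.8415.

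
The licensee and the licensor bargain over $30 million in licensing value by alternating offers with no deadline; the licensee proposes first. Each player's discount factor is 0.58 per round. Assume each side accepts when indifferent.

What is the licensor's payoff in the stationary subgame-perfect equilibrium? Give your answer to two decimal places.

11.01

Let x be the licensee's share when the licensee proposes and y be the licensor's share when the licensor proposes.
The licensor accepts iff offered ≥ 0.58·y, so x = 30 − 0.58y. Symmetrically y = 30 − 0.58x.
Substituting: x = 30 − 0.58(30 − 0.58x), giving x(1 − 0.58·0.58) = 30(1 − 0.58).
So x = 30 × 0.42 / 0.6636 ≈ 18.9873, and the licensor receives 30 − x ≈ 11.0127.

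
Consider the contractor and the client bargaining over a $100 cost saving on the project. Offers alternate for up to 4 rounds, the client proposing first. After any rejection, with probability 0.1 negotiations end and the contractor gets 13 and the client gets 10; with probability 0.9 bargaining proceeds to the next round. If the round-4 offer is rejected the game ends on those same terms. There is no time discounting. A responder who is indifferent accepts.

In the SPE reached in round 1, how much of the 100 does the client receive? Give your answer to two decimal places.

By backward induction:
Round 4 (the contractor proposes): the client gets 10 if talks fail, so the contractor offers 10 and keeps 90.
Round 3 (the client proposes): rejecting gives the contractor an expected 0.9 × 90 + 0.1 × 13 = 82.3, so the client offers 82.3, keeping 17.7.
Round 2 (the contractor proposes): rejecting gives the client an expected 0.9 × 17.7 + 0.1 × 10 = 16.93; the contractor offers that and keeps 83.07.
Round 1 (the client proposes): rejecting gives the contractor an expected 0.9 × 83.07 + 0.1 × 13 = 76.063, so the client offers 76.063, keeping 23.937.

23.94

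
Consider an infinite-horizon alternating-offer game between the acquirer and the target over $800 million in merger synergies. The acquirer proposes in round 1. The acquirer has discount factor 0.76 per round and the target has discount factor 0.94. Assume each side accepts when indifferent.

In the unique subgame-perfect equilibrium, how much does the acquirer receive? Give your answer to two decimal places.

168.07

Let x be the acquirer's share when the acquirer proposes and y be the target's share when the target proposes.
The target accepts iff offered ≥ 0.94·y, so x = 800 − 0.94y. Symmetrically y = 800 − 0.76x.
Substituting: x = 800 − 0.94(800 − 0.76x), giving x(1 − 0.76·0.94) = 800(1 − 0.94).
So x = 800 × 0.06 / 0.2856 ≈ 168.0672, and the target receives 800 − x ≈ 631.9328.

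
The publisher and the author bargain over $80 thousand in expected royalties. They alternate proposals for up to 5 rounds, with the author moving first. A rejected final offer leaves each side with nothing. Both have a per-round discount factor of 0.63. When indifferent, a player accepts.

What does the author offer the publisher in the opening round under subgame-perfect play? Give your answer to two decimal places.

Work backward from the last round.
Round 5 (the author proposes): rejection yields 0 for the publisher; the author offers 0 and keeps 80.
Round 4 (the publisher proposes): the author can get 80 next round, worth 0.63 × 80 = 50.4 now; the publisher offers that and keeps 29.6.
Round 3 (the author proposes): the publisher can get 29.6 next round, worth 0.63 × 29.6 = 18.648 now; the author offers that and keeps 61.352.
Round 2 (the publisher proposes): the author can get 61.352 next round, worth 0.63 × 61.352 = 38.65176 now; the publisher offers that and keeps 41.34824.
Round 1 (the author proposes): the publisher can get 41.34824 next round, worth 0.63 × 41.34824 = 26.0493912 now, so the author offers 26.0493912, keeping 53.9506088.

26.05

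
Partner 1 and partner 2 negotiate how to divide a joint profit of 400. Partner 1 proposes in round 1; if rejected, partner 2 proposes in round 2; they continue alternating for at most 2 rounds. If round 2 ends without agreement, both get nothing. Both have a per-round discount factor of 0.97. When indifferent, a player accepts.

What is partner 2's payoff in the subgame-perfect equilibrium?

Round 2 (partner 2 proposes): rejection yields 0 for partner 1; partner 2 offers 0 and keeps 400.
Round 1 (partner 1 proposes): partner 2 can get 400 next round, worth 0.97 × 400 = 388 now, so partner 1 offers 388, keeping 12.

388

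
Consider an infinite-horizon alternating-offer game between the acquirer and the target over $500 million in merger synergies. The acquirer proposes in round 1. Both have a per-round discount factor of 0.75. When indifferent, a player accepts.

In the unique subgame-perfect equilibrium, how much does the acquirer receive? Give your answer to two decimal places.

285.71

Let x be the acquirer's share when the acquirer proposes and y be the target's share when the target proposes.
The target accepts iff offered ≥ 0.75·y, so x = 500 − 0.75y. Symmetrically y = 500 − 0.75x.
Substituting: x = 500 − 0.75(500 − 0.75x), giving x(1 − 0.75·0.75) = 500(1 − 0.75).
So x = 500 × 0.25 / 0.4375 ≈ 285.7143, and the target receives 500 − x ≈ 214.2857.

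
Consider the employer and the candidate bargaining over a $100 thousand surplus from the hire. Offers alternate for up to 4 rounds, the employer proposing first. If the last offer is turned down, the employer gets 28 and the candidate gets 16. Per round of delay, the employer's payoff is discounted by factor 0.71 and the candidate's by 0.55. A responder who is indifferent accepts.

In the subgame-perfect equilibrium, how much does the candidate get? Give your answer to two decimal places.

Round 4 (the candidate proposes): the employer gets 28 if talks fail, so the candidate offers 28 and keeps 72.
Round 3 (the employer proposes): the candidate can get 72 next round, worth 0.55 × 72 = 39.6 now, so the employer offers 39.6, keeping 60.4.
Round 2 (the candidate proposes): the employer can get 60.4 next round, worth 0.71 × 60.4 = 42.884 now, so the candidate offers 42.884, keeping 57.116.
Round 1 (the employer proposes): the candidate can get 57.116 next round, worth 0.55 × 57.116 = 31.4138 now. The employer offers 31.4138 and keeps 100 − 31.4138 = 68.5862.

31.41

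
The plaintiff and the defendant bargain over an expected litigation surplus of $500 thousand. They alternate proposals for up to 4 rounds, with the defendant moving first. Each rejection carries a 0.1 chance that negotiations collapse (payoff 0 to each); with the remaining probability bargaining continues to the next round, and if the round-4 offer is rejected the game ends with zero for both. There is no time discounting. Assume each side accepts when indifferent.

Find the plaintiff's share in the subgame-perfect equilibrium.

409.5

By backward induction:
Round 4 (the plaintiff proposes): the defendant will accept anything ≥ 0, so the plaintiff offers 0 and keeps 500.
Round 3 (the defendant proposes): rejecting gives the plaintiff an expected 0.9 × 500 = 450, so the defendant offers 450, keeping 50.
Round 2 (the plaintiff proposes): rejecting gives the defendant an expected 0.9 × 50 = 45. The plaintiff offers 45 and keeps 500 − 45 = 455.
Round 1 (the defendant proposes): rejecting gives the plaintiff an expected 0.9 × 455 = 409.5, so the defendant offers 409.5, keeping 90.5.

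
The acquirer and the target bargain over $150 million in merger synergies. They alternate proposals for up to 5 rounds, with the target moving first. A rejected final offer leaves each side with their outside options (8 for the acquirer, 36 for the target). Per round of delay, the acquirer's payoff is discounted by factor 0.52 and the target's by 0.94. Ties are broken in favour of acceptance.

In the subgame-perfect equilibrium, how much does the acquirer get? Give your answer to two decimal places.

8.88

Round 5 (the target proposes): the acquirer gets 8 if talks fail, so the target offers 8 and keeps 142.
Round 4 (the acquirer proposes): the target can get 142 next round, worth 0.94 × 142 = 133.48 now. The acquirer offers 133.48 and keeps 150 − 133.48 = 16.52.
Round 3 (the target proposes): the acquirer can get 16.52 next round, worth 0.52 × 16.52 = 8.5904 now; the target offers that and keeps 141.4096.
Round 2 (the acquirer proposes): the target can get 141.4096 next round, worth 0.94 × 141.4096 = 132.925024 now; the acquirer offers that and keeps 17.074976.
Round 1 (the target proposes): the acquirer can get 17.074976 next round, worth 0.52 × 17.074976 = 8.87898752 now, so the target offers 8.87898752, keeping 141.12101248.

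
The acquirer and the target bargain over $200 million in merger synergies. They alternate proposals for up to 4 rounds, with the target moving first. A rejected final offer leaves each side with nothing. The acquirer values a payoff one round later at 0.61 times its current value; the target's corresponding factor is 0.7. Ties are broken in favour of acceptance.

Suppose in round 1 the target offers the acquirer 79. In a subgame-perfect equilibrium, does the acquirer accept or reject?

Round 4 (the acquirer proposes): the target will accept anything ≥ 0, so the acquirer offers 0 and keeps 200.
Round 3 (the target proposes): the acquirer can get 200 next round, worth 0.61 × 200 = 122 now. The target offers 122 and keeps 200 − 122 = 78.
Round 2 (the acquirer proposes): the target can get 78 next round, worth 0.7 × 78 = 54.6 now, so the acquirer offers 54.6, keeping 145.4.
So by rejecting in round 1, the acquirer gets 145.4 next round, worth 0.61 × 145.4 = 88.694 now.
Offer 79 < 88.694, so the acquirer rejects.

Reject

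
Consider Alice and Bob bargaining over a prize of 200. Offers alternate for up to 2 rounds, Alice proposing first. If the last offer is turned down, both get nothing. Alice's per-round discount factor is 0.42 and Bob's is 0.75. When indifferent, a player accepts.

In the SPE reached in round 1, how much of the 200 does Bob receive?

150

Solve by backward induction from round 2.
Round 2 (Bob proposes): rejection yields 0 for Alice; Bob offers 0 and keeps 200.
Round 1 (Alice proposes): Bob can get 200 next round, worth 0.75 × 200 = 150 now. Alice offers 150 and keeps 200 − 150 = 50.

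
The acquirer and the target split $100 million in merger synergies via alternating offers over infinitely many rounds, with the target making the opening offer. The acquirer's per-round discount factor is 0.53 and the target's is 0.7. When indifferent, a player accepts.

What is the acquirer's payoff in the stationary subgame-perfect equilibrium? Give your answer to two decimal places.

25.28

When the target proposes, the acquirer accepts any offer worth at least 0.53 times what the acquirer would get by proposing next round; and vice versa.
This gives x = 100 − 0.53y and y = 100 − 0.7x, where x and y are each side's share when it proposes.
Hence (1 − 0.53·0.7)x = 100(1 − 0.53), i.e. 0.629·x = 47.
x ≈ 74.7218; the acquirer's share is 100 − x ≈ 25.2782.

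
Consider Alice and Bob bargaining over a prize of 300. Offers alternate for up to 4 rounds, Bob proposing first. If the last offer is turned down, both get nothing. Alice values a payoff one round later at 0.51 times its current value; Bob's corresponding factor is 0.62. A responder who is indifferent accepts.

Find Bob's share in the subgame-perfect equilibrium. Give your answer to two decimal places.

Round 4 (Alice proposes): rejection yields 0 for Bob; Alice offers 0 and keeps 300.
Round 3 (Bob proposes): Alice can get 300 next round, worth 0.51 × 300 = 153 now; Bob offers that and keeps 147.
Round 2 (Alice proposes): Bob can get 147 next round, worth 0.62 × 147 = 91.14 now; Alice offers that and keeps 208.86.
Round 1 (Bob proposes): Alice can get 208.86 next round, worth 0.51 × 208.86 = 106.5186 now. Bob offers 106.5186 and keeps 300 − 106.5186 = 193.4814.

193.48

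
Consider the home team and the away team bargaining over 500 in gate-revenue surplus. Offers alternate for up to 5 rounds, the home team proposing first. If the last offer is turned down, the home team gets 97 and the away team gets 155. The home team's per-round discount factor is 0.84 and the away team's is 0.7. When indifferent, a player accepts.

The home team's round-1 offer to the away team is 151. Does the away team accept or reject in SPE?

Round 5 (the home team proposes): the away team gets 155 if talks fail, so the home team offers 155 and keeps 345.
Round 4 (the away team proposes): the home team can get 345 next round, worth 0.84 × 345 = 289.8 now; the away team offers that and keeps 210.2.
Round 3 (the home team proposes): the away team can get 210.2 next round, worth 0.7 × 210.2 = 147.14 now; the home team offers that and keeps 352.86.
Round 2 (the away team proposes): the home team can get 352.86 next round, worth 0.84 × 352.86 = 296.4024 now; the away team offers that and keeps 203.5976.
So by rejecting in round 1, the away team gets 203.5976 next round, worth 0.7 × 203.5976 = 142.51832 now.
Offer 151 ≥ 142.51832, so the away team accepts.

Accept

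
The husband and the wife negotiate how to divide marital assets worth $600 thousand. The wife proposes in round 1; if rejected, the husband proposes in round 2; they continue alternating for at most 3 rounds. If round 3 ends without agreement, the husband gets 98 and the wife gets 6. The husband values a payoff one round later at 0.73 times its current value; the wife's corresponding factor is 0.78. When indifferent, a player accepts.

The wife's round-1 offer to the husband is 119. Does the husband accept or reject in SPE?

Round 3 (the wife proposes): the husband gets 98 if talks fail, so the wife offers 98 and keeps 502.
Round 2 (the husband proposes): the wife can get 502 next round, worth 0.78 × 502 = 391.56 now. The husband offers 391.56 and keeps 600 − 391.56 = 208.44.
So by rejecting in round 1, the husband gets 208.44 next round, worth 0.73 × 208.44 = 152.1612 now.
Offer 119 < 152.1612, so the husband rejects.

Reject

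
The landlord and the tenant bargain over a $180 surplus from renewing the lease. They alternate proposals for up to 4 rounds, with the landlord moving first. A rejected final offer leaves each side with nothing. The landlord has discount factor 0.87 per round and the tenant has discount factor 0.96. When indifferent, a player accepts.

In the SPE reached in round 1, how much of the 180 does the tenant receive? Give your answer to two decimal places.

Round 4 (the tenant proposes): rejection yields 0 for the landlord; the tenant offers 0 and keeps 180.
Round 3 (the landlord proposes): the tenant can get 180 next round, worth 0.96 × 180 = 172.8 now; the landlord offers that and keeps 7.2.
Round 2 (the tenant proposes): the landlord can get 7.2 next round, worth 0.87 × 7.2 = 6.264 now. The tenant offers 6.264 and keeps 180 − 6.264 = 173.736.
Round 1 (the landlord proposes): the tenant can get 173.736 next round, worth 0.96 × 173.736 = 166.78656 now; the landlord offers that and keeps 13.21344.

166.79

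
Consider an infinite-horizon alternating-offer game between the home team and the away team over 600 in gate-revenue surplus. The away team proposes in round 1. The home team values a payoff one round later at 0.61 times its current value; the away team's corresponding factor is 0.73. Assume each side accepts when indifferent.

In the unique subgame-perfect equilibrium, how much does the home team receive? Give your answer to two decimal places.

178.15

Let x be the away team's share when the away team proposes and y be the home team's share when the home team proposes.
The home team accepts iff offered ≥ 0.61·y, so x = 600 − 0.61y. Symmetrically y = 600 − 0.73x.
Substituting: x = 600 − 0.61(600 − 0.73x), giving x(1 − 0.73·0.61) = 600(1 − 0.61).
So x = 600 × 0.39 / 0.5547 ≈ 421.8496, and the home team receives 600 − x ≈ 178.1504.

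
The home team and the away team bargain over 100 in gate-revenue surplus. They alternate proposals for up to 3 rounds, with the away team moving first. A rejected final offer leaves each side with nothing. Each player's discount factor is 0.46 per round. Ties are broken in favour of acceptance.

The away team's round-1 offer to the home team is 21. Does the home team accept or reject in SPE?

Reject

Round 3 (the away team proposes): the home team will accept anything ≥ 0, so the away team offers 0 and keeps 100.
Round 2 (the home team proposes): the away team can get 100 next round, worth 0.46 × 100 = 46 now, so the home team offers 46, keeping 54.
So by rejecting in round 1, the home team gets 54 next round, worth 0.46 × 54 = 24.84 now.
Offer 21 < 24.84, so the home team rejects.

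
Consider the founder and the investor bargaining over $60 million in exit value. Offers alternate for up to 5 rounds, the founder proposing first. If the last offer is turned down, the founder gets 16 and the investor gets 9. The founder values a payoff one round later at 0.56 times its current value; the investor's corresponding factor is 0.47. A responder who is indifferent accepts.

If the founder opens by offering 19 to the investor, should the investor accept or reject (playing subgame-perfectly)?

Accept

Work out the investor's continuation value if the offer is rejected.
Round 5 (the founder proposes): the investor gets 9 if talks fail, so the founder offers 9 and keeps 51.
Round 4 (the investor proposes): the founder can get 51 next round, worth 0.56 × 51 = 28.56 now; the investor offers that and keeps 31.44.
Round 3 (the founder proposes): the investor can get 31.44 next round, worth 0.47 × 31.44 = 14.7768 now, so the founder offers 14.7768, keeping 45.2232.
Round 2 (the investor proposes): the founder can get 45.2232 next round, worth 0.56 × 45.2232 = 25.324992 now. The investor offers 25.324992 and keeps 60 − 25.324992 = 34.675008.
So by rejecting in round 1, the investor gets 34.675008 next round, worth 0.47 × 34.675008 = 16.29725376 now.
Offer 19 ≥ 16.29725376, so the investor accepts.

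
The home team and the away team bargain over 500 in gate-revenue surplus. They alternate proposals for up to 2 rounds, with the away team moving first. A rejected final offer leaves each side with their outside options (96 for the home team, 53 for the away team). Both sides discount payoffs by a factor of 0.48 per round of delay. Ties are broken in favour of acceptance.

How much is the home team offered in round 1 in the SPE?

Round 2 (the home team proposes): the away team gets 53 if talks fail, so the home team offers 53 and keeps 447.
Round 1 (the away team proposes): the home team can get 447 next round, worth 0.48 × 447 = 214.56 now. The away team offers 214.56 and keeps 500 − 214.56 = 285.44.

214.56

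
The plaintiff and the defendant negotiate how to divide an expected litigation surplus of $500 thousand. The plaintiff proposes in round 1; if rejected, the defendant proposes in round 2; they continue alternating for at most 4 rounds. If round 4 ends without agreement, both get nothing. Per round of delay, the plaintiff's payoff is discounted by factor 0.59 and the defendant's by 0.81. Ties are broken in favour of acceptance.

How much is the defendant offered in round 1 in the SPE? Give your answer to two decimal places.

359.60

Round 4 (the defendant proposes): the plaintiff will accept anything ≥ 0, so the defendant offers 0 and keeps 500.
Round 3 (the plaintiff proposes): the defendant can get 500 next round, worth 0.81 × 500 = 405 now, so the plaintiff offers 405, keeping 95.
Round 2 (the defendant proposes): the plaintiff can get 95 next round, worth 0.59 × 95 = 56.05 now. The defendant offers 56.05 and keeps 500 − 56.05 = 443.95.
Round 1 (the plaintiff proposes): the defendant can get 443.95 next round, worth 0.81 × 443.95 = 359.5995 now, so the plaintiff offers 359.5995, keeping 140.4005.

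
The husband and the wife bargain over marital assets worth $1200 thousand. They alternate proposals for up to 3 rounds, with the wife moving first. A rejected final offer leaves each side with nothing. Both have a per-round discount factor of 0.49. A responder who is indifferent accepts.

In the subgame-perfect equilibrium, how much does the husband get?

Round 3 (the wife proposes): the husband will accept anything ≥ 0, so the wife offers 0 and keeps 1200.
Round 2 (the husband proposes): the wife can get 1200 next round, worth 0.49 × 1200 = 588 now. The husband offers 588 and keeps 1200 − 588 = 612.
Round 1 (the wife proposes): the husband can get 612 next round, worth 0.49 × 612 = 299.88 now; the wife offers that and keeps 900.12.

299.88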